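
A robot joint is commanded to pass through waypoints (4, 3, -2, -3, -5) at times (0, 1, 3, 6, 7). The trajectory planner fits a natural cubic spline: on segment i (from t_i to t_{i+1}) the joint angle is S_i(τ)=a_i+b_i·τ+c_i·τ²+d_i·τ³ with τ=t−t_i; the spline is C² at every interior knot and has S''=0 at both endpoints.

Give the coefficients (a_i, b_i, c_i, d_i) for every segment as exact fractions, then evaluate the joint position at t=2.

Δ: Δ0=-1, Δ1=-5/2, Δ2=-1/3, Δ3=-2
row 1: diag=6, rhs=-9; c'=1/3, d'=-3/2
row 2: denom=10−2·1/3=28/3; d'=(13−2·-3/2)/(28/3)=12/7
row 3: denom=8−3·9/28=197/28; d'=(-10−3·12/7)/(197/28)=-424/197
back: M3=-424/197
back: M2=12/7−9/28·-424/197=474/197
back: M1=-3/2−1/3·474/197=-907/394
M: M0=0, M1=-907/394, M2=474/197, M3=-424/197, M4=0
seg 0: a=4, c=M0/2=0, d=(M1−M0)/(6·1)=-907/2364, b=Δ0−h0·(2M0+M1)/6=-1457/2364
seg 1: a=3, c=M1/2=-907/788, d=(M2−M1)/(6·2)=1855/4728, b=Δ1−h1·(2M1+M2)/6=-2089/1182
seg 2: a=-2, c=M2/2=237/197, d=(M3−M2)/(6·3)=-449/1773, b=Δ2−h2·(2M2+M3)/6=-983/591
seg 3: a=-3, c=M3/2=-212/197, d=(M4−M3)/(6·1)=212/591, b=Δ3−h3·(2M3+M4)/6=-758/591
t_q=2 → seg 1, τ=1; S=3+-2089/1182·τ+-907/788·τ²+1855/4728·τ³=747/1576

  seg 0: a=4 b=-1457/2364 c=0 d=-907/2364
  seg 1: a=3 b=-2089/1182 c=-907/788 d=1855/4728
  seg 2: a=-2 b=-983/591 c=237/197 d=-449/1773
  seg 3: a=-3 b=-758/591 c=-212/197 d=212/591
S(2) = 747/1576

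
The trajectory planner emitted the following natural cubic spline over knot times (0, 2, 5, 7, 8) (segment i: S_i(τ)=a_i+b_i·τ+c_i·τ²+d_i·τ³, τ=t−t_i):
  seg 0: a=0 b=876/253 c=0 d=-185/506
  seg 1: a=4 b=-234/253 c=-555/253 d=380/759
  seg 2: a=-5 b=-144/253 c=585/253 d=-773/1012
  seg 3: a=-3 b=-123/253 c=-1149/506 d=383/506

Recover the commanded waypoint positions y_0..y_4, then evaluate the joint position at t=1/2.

y_0 = S_0(0) = a_0 = 0
y_1 = S_1(0) = a_1 = 4
y_2 = S_2(0) = a_2 = -5
y_3 = S_3(0) = a_3 = -3
y_4 = S_3(1) = -5
t_q=1/2 is in segment 0 (τ=1/2); S_0(τ)=6823/4048

y_0=0 y_1=4 y_2=-5 y_3=-3 y_4=-5
S(1/2) = 6823/4048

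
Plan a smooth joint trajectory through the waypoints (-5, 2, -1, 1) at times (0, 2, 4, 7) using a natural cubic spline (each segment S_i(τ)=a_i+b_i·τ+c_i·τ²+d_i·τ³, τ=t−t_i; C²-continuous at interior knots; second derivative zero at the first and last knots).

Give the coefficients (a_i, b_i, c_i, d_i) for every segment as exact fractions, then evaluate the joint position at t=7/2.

  seg 0: a=-5 b=281/57 c=0 d=-163/456
  seg 1: a=2 b=73/114 c=-163/76 d=245/456
  seg 2: a=-1 b=-85/57 c=41/38 d=-41/342
S(7/2) = -63/1216

Δ: Δ0=7/2, Δ1=-3/2, Δ2=2/3
row 1: diag=8, rhs=-30; c'=1/4, d'=-15/4
row 2: denom=10−2·1/4=19/2; d'=(13−2·-15/4)/(19/2)=41/19
back: M2=41/19
back: M1=-15/4−1/4·41/19=-163/38
M: M0=0, M1=-163/38, M2=41/19, M3=0
seg 0: a=-5, c=M0/2=0, d=(M1−M0)/(6·2)=-163/456, b=Δ0−h0·(2M0+M1)/6=281/57
seg 1: a=2, c=M1/2=-163/76, d=(M2−M1)/(6·2)=245/456, b=Δ1−h1·(2M1+M2)/6=73/114
seg 2: a=-1, c=M2/2=41/38, d=(M3−M2)/(6·3)=-41/342, b=Δ2−h2·(2M2+M3)/6=-85/57
t_q=7/2 → seg 1, τ=3/2; S=2+73/114·τ+-163/76·τ²+245/456·τ³=-63/1216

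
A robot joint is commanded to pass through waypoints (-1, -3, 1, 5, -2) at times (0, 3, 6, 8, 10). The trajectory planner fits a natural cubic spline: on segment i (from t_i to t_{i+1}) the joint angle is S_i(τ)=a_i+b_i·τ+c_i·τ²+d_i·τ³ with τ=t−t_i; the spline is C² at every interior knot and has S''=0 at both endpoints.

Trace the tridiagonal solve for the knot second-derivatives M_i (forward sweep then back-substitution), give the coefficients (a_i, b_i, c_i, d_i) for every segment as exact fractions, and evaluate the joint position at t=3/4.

  seg 0: a=-1 b=-869/840 c=0 d=103/2520
  seg 1: a=-3 b=29/420 c=103/280 d=1/56
  seg 2: a=1 b=331/120 c=37/70 d=-305/672
  seg 3: a=5 b=-241/420 c=-1229/560 d=1229/3360
S(3/4) = -6303/3584

Δ: Δ0=-2/3, Δ1=4/3, Δ2=2, Δ3=-7/2
row 1: diag=12, rhs=12; c'=1/4, d'=1
row 2: denom=10−3·1/4=37/4; d'=(4−3·1)/(37/4)=4/37
row 3: denom=8−2·8/37=280/37; d'=(-33−2·4/37)/(280/37)=-1229/280
back: M3=-1229/280
back: M2=4/37−8/37·-1229/280=37/35
back: M1=1−1/4·37/35=103/140
M: M0=0, M1=103/140, M2=37/35, M3=-1229/280, M4=0
seg 0: a=-1, c=M0/2=0, d=(M1−M0)/(6·3)=103/2520, b=Δ0−h0·(2M0+M1)/6=-869/840
seg 1: a=-3, c=M1/2=103/280, d=(M2−M1)/(6·3)=1/56, b=Δ1−h1·(2M1+M2)/6=29/420
seg 2: a=1, c=M2/2=37/70, d=(M3−M2)/(6·2)=-305/672, b=Δ2−h2·(2M2+M3)/6=331/120
seg 3: a=5, c=M3/2=-1229/560, d=(M4−M3)/(6·2)=1229/3360, b=Δ3−h3·(2M3+M4)/6=-241/420
t_q=3/4 → seg 0, τ=3/4; S=-1+-869/840·τ+0·τ²+103/2520·τ³=-6303/3584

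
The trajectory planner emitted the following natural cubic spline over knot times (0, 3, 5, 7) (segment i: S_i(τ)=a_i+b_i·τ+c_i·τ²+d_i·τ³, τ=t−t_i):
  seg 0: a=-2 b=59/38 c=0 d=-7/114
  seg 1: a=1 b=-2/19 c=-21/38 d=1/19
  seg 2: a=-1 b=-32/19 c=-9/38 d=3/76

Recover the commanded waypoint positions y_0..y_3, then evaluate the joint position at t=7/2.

y_0=-2 y_1=1 y_2=-1 y_3=-5
S(7/2) = 31/38

y_0 = S_0(0) = a_0 = -2
y_1 = S_1(0) = a_1 = 1
y_2 = S_2(0) = a_2 = -1
y_3 = S_2(2) = -5
t_q=7/2 is in segment 1 (τ=1/2); S_1(τ)=31/38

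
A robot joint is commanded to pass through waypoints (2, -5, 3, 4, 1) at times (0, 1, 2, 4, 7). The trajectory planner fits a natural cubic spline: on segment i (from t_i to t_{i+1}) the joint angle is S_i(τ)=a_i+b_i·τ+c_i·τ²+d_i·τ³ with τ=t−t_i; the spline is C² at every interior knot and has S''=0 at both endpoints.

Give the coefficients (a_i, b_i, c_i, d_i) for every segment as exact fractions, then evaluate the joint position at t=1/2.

Δ: Δ0=-7, Δ1=8, Δ2=1/2, Δ3=-1
row 1: diag=4, rhs=90; c'=1/4, d'=45/2
row 2: denom=6−1·1/4=23/4; d'=(-45−1·45/2)/(23/4)=-270/23
row 3: denom=10−2·8/23=214/23; d'=(-9−2·-270/23)/(214/23)=333/214
back: M3=333/214
back: M2=-270/23−8/23·333/214=-1314/107
back: M1=45/2−1/4·-1314/107=2736/107
M: M0=0, M1=2736/107, M2=-1314/107, M3=333/214, M4=0
seg 0: a=2, c=M0/2=0, d=(M1−M0)/(6·1)=456/107, b=Δ0−h0·(2M0+M1)/6=-1205/107
seg 1: a=-5, c=M1/2=1368/107, d=(M2−M1)/(6·1)=-675/107, b=Δ1−h1·(2M1+M2)/6=163/107
seg 2: a=3, c=M2/2=-657/107, d=(M3−M2)/(6·2)=987/856, b=Δ2−h2·(2M2+M3)/6=874/107
seg 3: a=4, c=M3/2=333/428, d=(M4−M3)/(6·3)=-37/428, b=Δ3−h3·(2M3+M4)/6=-547/214
t_q=1/2 → seg 0, τ=1/2; S=2+-1205/107·τ+0·τ²+456/107·τ³=-663/214

  seg 0: a=2 b=-1205/107 c=0 d=456/107
  seg 1: a=-5 b=163/107 c=1368/107 d=-675/107
  seg 2: a=3 b=874/107 c=-657/107 d=987/856
  seg 3: a=4 b=-547/214 c=333/428 d=-37/428
S(1/2) = -663/214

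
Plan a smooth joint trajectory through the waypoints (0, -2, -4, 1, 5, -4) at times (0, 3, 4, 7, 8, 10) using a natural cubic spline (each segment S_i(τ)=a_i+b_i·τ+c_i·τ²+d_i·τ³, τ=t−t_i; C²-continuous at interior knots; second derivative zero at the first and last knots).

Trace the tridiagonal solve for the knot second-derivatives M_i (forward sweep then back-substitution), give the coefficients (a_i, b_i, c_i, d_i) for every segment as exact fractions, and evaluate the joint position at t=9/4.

Δ: Δ0=-2/3, Δ1=-2, Δ2=5/3, Δ3=4, Δ4=-9/2
row 1: diag=8, rhs=-8; c'=1/8, d'=-1
row 2: denom=8−1·1/8=63/8; d'=(22−1·-1)/(63/8)=184/63
row 3: denom=8−3·8/21=48/7; d'=(14−3·184/63)/(48/7)=55/72
row 4: denom=6−1·7/48=281/48; d'=(-51−1·55/72)/(281/48)=-7454/843
back: M4=-7454/843
back: M3=55/72−7/48·-7454/843=577/281
back: M2=184/63−8/21·577/281=5408/2529
back: M1=-1−1/8·5408/2529=-3205/2529
M: M0=0, M1=-3205/2529, M2=5408/2529, M3=577/281, M4=-7454/843, M5=0
seg 0: a=0, c=M0/2=0, d=(M1−M0)/(6·3)=-3205/45522, b=Δ0−h0·(2M0+M1)/6=-167/5058
seg 1: a=-2, c=M1/2=-3205/5058, d=(M2−M1)/(6·1)=319/562, b=Δ1−h1·(2M1+M2)/6=-4891/2529
seg 2: a=-4, c=M2/2=2704/2529, d=(M3−M2)/(6·3)=-215/45522, b=Δ2−h2·(2M2+M3)/6=-7579/5058
seg 3: a=1, c=M3/2=577/562, d=(M4−M3)/(6·1)=-9185/5058, b=Δ3−h3·(2M3+M4)/6=12112/2529
seg 4: a=5, c=M4/2=-3727/843, d=(M5−M4)/(6·2)=3727/5058, b=Δ4−h4·(2M4+M5)/6=7055/5058
t_q=9/4 → seg 0, τ=9/4; S=0+-167/5058·τ+0·τ²+-3205/45522·τ³=-31517/35968

  seg 0: a=0 b=-167/5058 c=0 d=-3205/45522
  seg 1: a=-2 b=-4891/2529 c=-3205/5058 d=319/562
  seg 2: a=-4 b=-7579/5058 c=2704/2529 d=-215/45522
  seg 3: a=1 b=12112/2529 c=577/562 d=-9185/5058
  seg 4: a=5 b=7055/5058 c=-3727/843 d=3727/5058
S(9/4) = -31517/35968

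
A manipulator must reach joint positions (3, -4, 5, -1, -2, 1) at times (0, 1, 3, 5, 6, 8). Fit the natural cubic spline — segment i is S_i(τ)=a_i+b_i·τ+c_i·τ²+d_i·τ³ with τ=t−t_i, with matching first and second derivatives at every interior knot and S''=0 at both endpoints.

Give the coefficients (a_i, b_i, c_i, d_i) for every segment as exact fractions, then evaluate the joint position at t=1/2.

  seg 0: a=3 b=-13279/1396 c=0 d=3507/1396
  seg 1: a=-4 b=-1379/698 c=10521/1396 d=-6001/2792
  seg 2: a=5 b=830/349 c=-3741/698 d=466/349
  seg 3: a=-1 b=-1060/349 c=1851/698 d=-429/698
  seg 4: a=-2 b=295/698 c=282/349 d=-47/349
S(1/2) = -16105/11168

Δ: Δ0=-7, Δ1=9/2, Δ2=-3, Δ3=-1, Δ4=3/2
row 1: diag=6, rhs=69; c'=1/3, d'=23/2
row 2: denom=8−2·1/3=22/3; d'=(-45−2·23/2)/(22/3)=-102/11
row 3: denom=6−2·3/11=60/11; d'=(12−2·-102/11)/(60/11)=28/5
row 4: denom=6−1·11/60=349/60; d'=(15−1·28/5)/(349/60)=564/349
back: M4=564/349
back: M3=28/5−11/60·564/349=1851/349
back: M2=-102/11−3/11·1851/349=-3741/349
back: M1=23/2−1/3·-3741/349=10521/698
M: M0=0, M1=10521/698, M2=-3741/349, M3=1851/349, M4=564/349, M5=0
seg 0: a=3, c=M0/2=0, d=(M1−M0)/(6·1)=3507/1396, b=Δ0−h0·(2M0+M1)/6=-13279/1396
seg 1: a=-4, c=M1/2=10521/1396, d=(M2−M1)/(6·2)=-6001/2792, b=Δ1−h1·(2M1+M2)/6=-1379/698
seg 2: a=5, c=M2/2=-3741/698, d=(M3−M2)/(6·2)=466/349, b=Δ2−h2·(2M2+M3)/6=830/349
seg 3: a=-1, c=M3/2=1851/698, d=(M4−M3)/(6·1)=-429/698, b=Δ3−h3·(2M3+M4)/6=-1060/349
seg 4: a=-2, c=M4/2=282/349, d=(M5−M4)/(6·2)=-47/349, b=Δ4−h4·(2M4+M5)/6=295/698
t_q=1/2 → seg 0, τ=1/2; S=3+-13279/1396·τ+0·τ²+3507/1396·τ³=-16105/11168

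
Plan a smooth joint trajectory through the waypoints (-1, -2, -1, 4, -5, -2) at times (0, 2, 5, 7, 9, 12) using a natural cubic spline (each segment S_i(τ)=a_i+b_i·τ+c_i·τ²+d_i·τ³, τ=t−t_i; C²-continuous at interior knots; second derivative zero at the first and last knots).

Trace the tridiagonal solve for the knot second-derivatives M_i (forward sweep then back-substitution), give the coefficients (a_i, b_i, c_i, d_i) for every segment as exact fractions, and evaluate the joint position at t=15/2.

Δ: Δ0=-1/2, Δ1=1/3, Δ2=5/2, Δ3=-9/2, Δ4=1
row 1: diag=10, rhs=5; c'=3/10, d'=1/2
row 2: denom=10−3·3/10=91/10; d'=(13−3·1/2)/(91/10)=115/91
row 3: denom=8−2·20/91=688/91; d'=(-42−2·115/91)/(688/91)=-1013/172
row 4: denom=10−2·91/344=1629/172; d'=(33−2·-1013/172)/(1629/172)=7702/1629
back: M4=7702/1629
back: M3=-1013/172−91/344·7702/1629=-23263/3258
back: M2=115/91−20/91·-23263/3258=4615/1629
back: M1=1/2−3/10·4615/1629=-190/543
M: M0=0, M1=-190/543, M2=4615/1629, M3=-23263/3258, M4=7702/1629, M5=0
seg 0: a=-1, c=M0/2=0, d=(M1−M0)/(6·2)=-95/3258, b=Δ0−h0·(2M0+M1)/6=-1249/3258
seg 1: a=-2, c=M1/2=-95/543, d=(M2−M1)/(6·3)=5185/29322, b=Δ1−h1·(2M1+M2)/6=-2389/3258
seg 2: a=-1, c=M2/2=4615/3258, d=(M3−M2)/(6·2)=-10831/13032, b=Δ2−h2·(2M2+M3)/6=4873/1629
seg 3: a=4, c=M3/2=-23263/6516, d=(M4−M3)/(6·2)=12889/13032, b=Δ3−h3·(2M3+M4)/6=-1429/1086
seg 4: a=-5, c=M4/2=3851/1629, d=(M5−M4)/(6·3)=-3851/14661, b=Δ4−h4·(2M4+M5)/6=-6073/1629
t_q=15/2 → seg 3, τ=1/2; S=4+-1429/1086·τ+-23263/6516·τ²+12889/13032·τ³=89423/34752

  seg 0: a=-1 b=-1249/3258 c=0 d=-95/3258
  seg 1: a=-2 b=-2389/3258 c=-95/543 d=5185/29322
  seg 2: a=-1 b=4873/1629 c=4615/3258 d=-10831/13032
  seg 3: a=4 b=-1429/1086 c=-23263/6516 d=12889/13032
  seg 4: a=-5 b=-6073/1629 c=3851/1629 d=-3851/14661
S(15/2) = 89423/34752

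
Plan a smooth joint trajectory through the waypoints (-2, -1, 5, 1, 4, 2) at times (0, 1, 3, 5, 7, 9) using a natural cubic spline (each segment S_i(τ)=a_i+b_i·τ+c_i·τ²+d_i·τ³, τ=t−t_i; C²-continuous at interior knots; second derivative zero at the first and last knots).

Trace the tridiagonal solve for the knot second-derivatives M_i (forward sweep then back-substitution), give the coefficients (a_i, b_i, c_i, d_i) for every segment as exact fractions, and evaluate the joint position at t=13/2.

Δ: Δ0=1, Δ1=3, Δ2=-2, Δ3=3/2, Δ4=-1
row 1: diag=6, rhs=12; c'=1/3, d'=2
row 2: denom=8−2·1/3=22/3; d'=(-30−2·2)/(22/3)=-51/11
row 3: denom=8−2·3/11=82/11; d'=(21−2·-51/11)/(82/11)=333/82
row 4: denom=8−2·11/41=306/41; d'=(-15−2·333/82)/(306/41)=-158/51
back: M4=-158/51
back: M3=333/82−11/41·-158/51=499/102
back: M2=-51/11−3/11·499/102=-203/34
back: M1=2−1/3·-203/34=407/102
M: M0=0, M1=407/102, M2=-203/34, M3=499/102, M4=-158/51, M5=0
seg 0: a=-2, c=M0/2=0, d=(M1−M0)/(6·1)=407/612, b=Δ0−h0·(2M0+M1)/6=205/612
seg 1: a=-1, c=M1/2=407/204, d=(M2−M1)/(6·2)=-127/153, b=Δ1−h1·(2M1+M2)/6=713/306
seg 2: a=5, c=M2/2=-203/68, d=(M3−M2)/(6·2)=277/306, b=Δ2−h2·(2M2+M3)/6=107/306
seg 3: a=1, c=M3/2=499/204, d=(M4−M3)/(6·2)=-815/1224, b=Δ3−h3·(2M3+M4)/6=-223/306
seg 4: a=4, c=M4/2=-79/51, d=(M5−M4)/(6·2)=79/306, b=Δ4−h4·(2M4+M5)/6=163/153
t_q=13/2 → seg 3, τ=3/2; S=1+-223/306·τ+499/204·τ²+-815/1224·τ³=10325/3264

  seg 0: a=-2 b=205/612 c=0 d=407/612
  seg 1: a=-1 b=713/306 c=407/204 d=-127/153
  seg 2: a=5 b=107/306 c=-203/68 d=277/306
  seg 3: a=1 b=-223/306 c=499/204 d=-815/1224
  seg 4: a=4 b=163/153 c=-79/51 d=79/306
S(13/2) = 10325/3264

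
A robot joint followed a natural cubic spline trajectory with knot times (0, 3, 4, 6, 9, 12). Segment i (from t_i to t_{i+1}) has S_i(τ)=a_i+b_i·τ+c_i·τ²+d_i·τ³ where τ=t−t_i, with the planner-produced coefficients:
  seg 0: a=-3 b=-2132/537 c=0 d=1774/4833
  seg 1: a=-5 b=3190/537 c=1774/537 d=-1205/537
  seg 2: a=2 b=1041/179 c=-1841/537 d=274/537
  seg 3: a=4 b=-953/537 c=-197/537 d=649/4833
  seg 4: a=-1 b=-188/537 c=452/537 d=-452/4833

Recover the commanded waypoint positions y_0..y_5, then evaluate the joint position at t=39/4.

y_0 = S_0(0) = a_0 = -3
y_1 = S_1(0) = a_1 = -5
y_2 = S_2(0) = a_2 = 2
y_3 = S_3(0) = a_3 = 4
y_4 = S_4(0) = a_4 = -1
y_5 = S_4(3) = 3
t_q=39/4 is in segment 4 (τ=3/4); S_4(τ)=-2373/2864

y_0=-3 y_1=-5 y_2=2 y_3=4 y_4=-1 y_5=3
S(39/4) = -2373/2864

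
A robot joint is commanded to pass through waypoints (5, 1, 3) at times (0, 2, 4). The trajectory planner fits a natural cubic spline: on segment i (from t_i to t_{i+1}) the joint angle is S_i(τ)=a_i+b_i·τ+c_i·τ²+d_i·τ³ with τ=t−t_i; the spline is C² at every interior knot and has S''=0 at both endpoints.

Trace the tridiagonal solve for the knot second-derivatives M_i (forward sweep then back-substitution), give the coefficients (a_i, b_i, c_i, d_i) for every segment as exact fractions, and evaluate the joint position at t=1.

  seg 0: a=5 b=-11/4 c=0 d=3/16
  seg 1: a=1 b=-1/2 c=9/8 d=-3/16
S(1) = 39/16

Δ: Δ0=-2, Δ1=1
row 1: diag=8, rhs=18; c'=1/4, d'=9/4
back: M1=9/4
M: M0=0, M1=9/4, M2=0
seg 0: a=5, c=M0/2=0, d=(M1−M0)/(6·2)=3/16, b=Δ0−h0·(2M0+M1)/6=-11/4
seg 1: a=1, c=M1/2=9/8, d=(M2−M1)/(6·2)=-3/16, b=Δ1−h1·(2M1+M2)/6=-1/2
t_q=1 → seg 0, τ=1; S=5+-11/4·τ+0·τ²+3/16·τ³=39/16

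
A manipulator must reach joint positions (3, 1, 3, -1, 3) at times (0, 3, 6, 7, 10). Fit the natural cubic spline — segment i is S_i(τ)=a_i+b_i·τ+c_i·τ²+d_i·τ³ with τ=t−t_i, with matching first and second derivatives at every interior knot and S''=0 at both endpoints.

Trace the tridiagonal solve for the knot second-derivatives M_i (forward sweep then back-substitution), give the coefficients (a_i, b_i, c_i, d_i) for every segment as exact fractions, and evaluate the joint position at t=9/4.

  seg 0: a=3 b=-91/57 c=0 d=53/513
  seg 1: a=1 b=68/57 c=53/57 d=-7/19
  seg 2: a=3 b=-181/57 c=-136/57 d=89/57
  seg 3: a=-1 b=-62/19 c=131/57 d=-131/513
S(9/4) = 711/1216

Δ: Δ0=-2/3, Δ1=2/3, Δ2=-4, Δ3=4/3
row 1: diag=12, rhs=8; c'=1/4, d'=2/3
row 2: denom=8−3·1/4=29/4; d'=(-28−3·2/3)/(29/4)=-120/29
row 3: denom=8−1·4/29=228/29; d'=(32−1·-120/29)/(228/29)=262/57
back: M3=262/57
back: M2=-120/29−4/29·262/57=-272/57
back: M1=2/3−1/4·-272/57=106/57
M: M0=0, M1=106/57, M2=-272/57, M3=262/57, M4=0
seg 0: a=3, c=M0/2=0, d=(M1−M0)/(6·3)=53/513, b=Δ0−h0·(2M0+M1)/6=-91/57
seg 1: a=1, c=M1/2=53/57, d=(M2−M1)/(6·3)=-7/19, b=Δ1−h1·(2M1+M2)/6=68/57
seg 2: a=3, c=M2/2=-136/57, d=(M3−M2)/(6·1)=89/57, b=Δ2−h2·(2M2+M3)/6=-181/57
seg 3: a=-1, c=M3/2=131/57, d=(M4−M3)/(6·3)=-131/513, b=Δ3−h3·(2M3+M4)/6=-62/19
t_q=9/4 → seg 0, τ=9/4; S=3+-91/57·τ+0·τ²+53/513·τ³=711/1216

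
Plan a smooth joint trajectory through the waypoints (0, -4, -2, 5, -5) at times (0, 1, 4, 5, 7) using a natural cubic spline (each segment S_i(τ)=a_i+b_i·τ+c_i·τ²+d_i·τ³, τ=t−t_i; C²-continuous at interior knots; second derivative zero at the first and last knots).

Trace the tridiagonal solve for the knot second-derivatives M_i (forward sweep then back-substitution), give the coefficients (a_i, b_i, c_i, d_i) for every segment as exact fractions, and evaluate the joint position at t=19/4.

  seg 0: a=0 b=-2036/483 c=0 d=104/483
  seg 1: a=-4 b=-1724/483 c=104/161 d=370/1449
  seg 2: a=-2 b=3478/483 c=474/161 d=-217/69
  seg 3: a=5 b=1765/483 c=-1045/161 d=1045/966
S(19/4) = 1671/448

Δ: Δ0=-4, Δ1=2/3, Δ2=7, Δ3=-5
row 1: diag=8, rhs=28; c'=3/8, d'=7/2
row 2: denom=8−3·3/8=55/8; d'=(38−3·7/2)/(55/8)=4
row 3: denom=6−1·8/55=322/55; d'=(-72−1·4)/(322/55)=-2090/161
back: M3=-2090/161
back: M2=4−8/55·-2090/161=948/161
back: M1=7/2−3/8·948/161=208/161
M: M0=0, M1=208/161, M2=948/161, M3=-2090/161, M4=0
seg 0: a=0, c=M0/2=0, d=(M1−M0)/(6·1)=104/483, b=Δ0−h0·(2M0+M1)/6=-2036/483
seg 1: a=-4, c=M1/2=104/161, d=(M2−M1)/(6·3)=370/1449, b=Δ1−h1·(2M1+M2)/6=-1724/483
seg 2: a=-2, c=M2/2=474/161, d=(M3−M2)/(6·1)=-217/69, b=Δ2−h2·(2M2+M3)/6=3478/483
seg 3: a=5, c=M3/2=-1045/161, d=(M4−M3)/(6·2)=1045/966, b=Δ3−h3·(2M3+M4)/6=1765/483
t_q=19/4 → seg 2, τ=3/4; S=-2+3478/483·τ+474/161·τ²+-217/69·τ³=1671/448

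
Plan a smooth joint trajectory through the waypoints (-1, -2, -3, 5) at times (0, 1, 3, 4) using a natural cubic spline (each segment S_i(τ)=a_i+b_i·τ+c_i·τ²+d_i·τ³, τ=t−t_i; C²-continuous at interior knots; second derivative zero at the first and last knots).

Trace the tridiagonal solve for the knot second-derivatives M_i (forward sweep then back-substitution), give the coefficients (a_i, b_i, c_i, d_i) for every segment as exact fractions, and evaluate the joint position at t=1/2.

  seg 0: a=-1 b=-9/16 c=0 d=-7/16
  seg 1: a=-2 b=-15/8 c=-21/16 d=1
  seg 2: a=-3 b=39/8 c=75/16 d=-25/16
S(1/2) = -171/128

Δ: Δ0=-1, Δ1=-1/2, Δ2=8
row 1: diag=6, rhs=3; c'=1/3, d'=1/2
row 2: denom=6−2·1/3=16/3; d'=(51−2·1/2)/(16/3)=75/8
back: M2=75/8
back: M1=1/2−1/3·75/8=-21/8
M: M0=0, M1=-21/8, M2=75/8, M3=0
seg 0: a=-1, c=M0/2=0, d=(M1−M0)/(6·1)=-7/16, b=Δ0−h0·(2M0+M1)/6=-9/16
seg 1: a=-2, c=M1/2=-21/16, d=(M2−M1)/(6·2)=1, b=Δ1−h1·(2M1+M2)/6=-15/8
seg 2: a=-3, c=M2/2=75/16, d=(M3−M2)/(6·1)=-25/16, b=Δ2−h2·(2M2+M3)/6=39/8
t_q=1/2 → seg 0, τ=1/2; S=-1+-9/16·τ+0·τ²+-7/16·τ³=-171/128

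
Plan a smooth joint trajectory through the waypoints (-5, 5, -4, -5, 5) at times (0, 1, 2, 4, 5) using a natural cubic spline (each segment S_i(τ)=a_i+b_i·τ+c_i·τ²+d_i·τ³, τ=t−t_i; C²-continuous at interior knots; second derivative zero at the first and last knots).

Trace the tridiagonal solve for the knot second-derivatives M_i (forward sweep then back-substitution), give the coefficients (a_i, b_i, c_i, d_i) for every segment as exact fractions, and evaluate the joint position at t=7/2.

  seg 0: a=-5 b=929/61 c=0 d=-319/61
  seg 1: a=5 b=-28/61 c=-957/61 d=436/61
  seg 2: a=-4 b=-634/61 c=351/61 d=-197/488
  seg 3: a=-5 b=949/122 c=813/244 d=-271/244
S(7/2) = -31255/3904

Δ: Δ0=10, Δ1=-9, Δ2=-1/2, Δ3=10
row 1: diag=4, rhs=-114; c'=1/4, d'=-57/2
row 2: denom=6−1·1/4=23/4; d'=(51−1·-57/2)/(23/4)=318/23
row 3: denom=6−2·8/23=122/23; d'=(63−2·318/23)/(122/23)=813/122
back: M3=813/122
back: M2=318/23−8/23·813/122=702/61
back: M1=-57/2−1/4·702/61=-1914/61
M: M0=0, M1=-1914/61, M2=702/61, M3=813/122, M4=0
seg 0: a=-5, c=M0/2=0, d=(M1−M0)/(6·1)=-319/61, b=Δ0−h0·(2M0+M1)/6=929/61
seg 1: a=5, c=M1/2=-957/61, d=(M2−M1)/(6·1)=436/61, b=Δ1−h1·(2M1+M2)/6=-28/61
seg 2: a=-4, c=M2/2=351/61, d=(M3−M2)/(6·2)=-197/488, b=Δ2−h2·(2M2+M3)/6=-634/61
seg 3: a=-5, c=M3/2=813/244, d=(M4−M3)/(6·1)=-271/244, b=Δ3−h3·(2M3+M4)/6=949/122
t_q=7/2 → seg 2, τ=3/2; S=-4+-634/61·τ+351/61·τ²+-197/488·τ³=-31255/3904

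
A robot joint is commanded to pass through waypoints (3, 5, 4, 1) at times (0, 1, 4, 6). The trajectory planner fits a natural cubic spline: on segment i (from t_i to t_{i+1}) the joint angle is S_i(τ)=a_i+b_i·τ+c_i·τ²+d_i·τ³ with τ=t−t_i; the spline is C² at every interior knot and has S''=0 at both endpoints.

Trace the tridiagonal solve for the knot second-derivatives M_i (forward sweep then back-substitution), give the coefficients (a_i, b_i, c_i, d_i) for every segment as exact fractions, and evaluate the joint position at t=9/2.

  seg 0: a=3 b=971/426 c=0 d=-119/426
  seg 1: a=5 b=307/213 c=-119/142 d=35/426
  seg 2: a=4 b=-583/426 c=-7/71 d=7/426
S(9/2) = 3741/1136

Δ: Δ0=2, Δ1=-1/3, Δ2=-3/2
row 1: diag=8, rhs=-14; c'=3/8, d'=-7/4
row 2: denom=10−3·3/8=71/8; d'=(-7−3·-7/4)/(71/8)=-14/71
back: M2=-14/71
back: M1=-7/4−3/8·-14/71=-119/71
M: M0=0, M1=-119/71, M2=-14/71, M3=0
seg 0: a=3, c=M0/2=0, d=(M1−M0)/(6·1)=-119/426, b=Δ0−h0·(2M0+M1)/6=971/426
seg 1: a=5, c=M1/2=-119/142, d=(M2−M1)/(6·3)=35/426, b=Δ1−h1·(2M1+M2)/6=307/213
seg 2: a=4, c=M2/2=-7/71, d=(M3−M2)/(6·2)=7/426, b=Δ2−h2·(2M2+M3)/6=-583/426
t_q=9/2 → seg 2, τ=1/2; S=4+-583/426·τ+-7/71·τ²+7/426·τ³=3741/1136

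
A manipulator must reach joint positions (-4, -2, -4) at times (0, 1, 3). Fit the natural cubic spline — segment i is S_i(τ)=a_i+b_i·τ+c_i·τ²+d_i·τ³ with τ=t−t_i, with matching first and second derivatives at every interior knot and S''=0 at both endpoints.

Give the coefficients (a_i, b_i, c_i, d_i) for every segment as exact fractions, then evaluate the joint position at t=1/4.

  seg 0: a=-4 b=5/2 c=0 d=-1/2
  seg 1: a=-2 b=1 c=-3/2 d=1/4
S(1/4) = -433/128

Δ: Δ0=2, Δ1=-1
row 1: diag=6, rhs=-18; c'=1/3, d'=-3
back: M1=-3
M: M0=0, M1=-3, M2=0
seg 0: a=-4, c=M0/2=0, d=(M1−M0)/(6·1)=-1/2, b=Δ0−h0·(2M0+M1)/6=5/2
seg 1: a=-2, c=M1/2=-3/2, d=(M2−M1)/(6·2)=1/4, b=Δ1−h1·(2M1+M2)/6=1
t_q=1/4 → seg 0, τ=1/4; S=-4+5/2·τ+0·τ²+-1/2·τ³=-433/128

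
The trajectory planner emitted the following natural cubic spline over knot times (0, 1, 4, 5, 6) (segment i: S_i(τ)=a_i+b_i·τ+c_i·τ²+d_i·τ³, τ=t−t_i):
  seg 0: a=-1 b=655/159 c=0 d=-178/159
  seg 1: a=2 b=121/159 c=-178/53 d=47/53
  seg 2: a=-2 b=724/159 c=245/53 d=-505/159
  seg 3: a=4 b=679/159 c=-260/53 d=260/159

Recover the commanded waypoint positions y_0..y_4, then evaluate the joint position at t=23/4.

y_0 = S_0(0) = a_0 = -1
y_1 = S_1(0) = a_1 = 2
y_2 = S_2(0) = a_2 = -2
y_3 = S_3(0) = a_3 = 4
y_4 = S_3(1) = 5
t_q=23/4 is in segment 3 (τ=3/4); S_3(τ)=4353/848

y_0=-1 y_1=2 y_2=-2 y_3=4 y_4=5
S(23/4) = 4353/848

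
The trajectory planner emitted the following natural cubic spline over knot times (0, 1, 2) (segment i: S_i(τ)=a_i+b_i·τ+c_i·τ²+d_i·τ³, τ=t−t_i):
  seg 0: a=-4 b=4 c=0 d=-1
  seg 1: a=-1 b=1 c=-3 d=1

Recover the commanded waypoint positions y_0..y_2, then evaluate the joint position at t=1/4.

y_0 = S_0(0) = a_0 = -4
y_1 = S_1(0) = a_1 = -1
y_2 = S_1(1) = -2
t_q=1/4 is in segment 0 (τ=1/4); S_0(τ)=-193/64

y_0=-4 y_1=-1 y_2=-2
S(1/4) = -193/64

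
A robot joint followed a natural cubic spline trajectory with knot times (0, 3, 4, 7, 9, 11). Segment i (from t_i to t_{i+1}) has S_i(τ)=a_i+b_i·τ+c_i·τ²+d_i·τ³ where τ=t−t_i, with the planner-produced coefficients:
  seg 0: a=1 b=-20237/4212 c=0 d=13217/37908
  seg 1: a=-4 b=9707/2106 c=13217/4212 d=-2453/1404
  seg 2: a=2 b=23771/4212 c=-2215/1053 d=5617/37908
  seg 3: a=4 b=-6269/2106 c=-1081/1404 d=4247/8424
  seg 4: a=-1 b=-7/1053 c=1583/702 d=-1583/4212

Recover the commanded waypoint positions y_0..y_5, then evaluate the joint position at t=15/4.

y_0 = S_0(0) = a_0 = 1
y_1 = S_1(0) = a_1 = -4
y_2 = S_2(0) = a_2 = 2
y_3 = S_3(0) = a_3 = 4
y_4 = S_4(0) = a_4 = -1
y_5 = S_4(2) = 5
t_q=15/4 is in segment 1 (τ=3/4); S_1(τ)=43573/89856

y_0=1 y_1=-4 y_2=2 y_3=4 y_4=-1 y_5=5
S(15/4) = 43573/89856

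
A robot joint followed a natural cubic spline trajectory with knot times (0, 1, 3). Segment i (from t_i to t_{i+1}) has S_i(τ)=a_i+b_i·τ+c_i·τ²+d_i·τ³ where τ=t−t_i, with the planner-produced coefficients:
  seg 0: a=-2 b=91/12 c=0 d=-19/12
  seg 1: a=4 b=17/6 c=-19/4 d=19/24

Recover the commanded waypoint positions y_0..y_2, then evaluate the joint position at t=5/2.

y_0 = S_0(0) = a_0 = -2
y_1 = S_1(0) = a_1 = 4
y_2 = S_1(2) = -3
t_q=5/2 is in segment 1 (τ=3/2); S_1(τ)=15/64

y_0=-2 y_1=4 y_2=-3
S(5/2) = 15/64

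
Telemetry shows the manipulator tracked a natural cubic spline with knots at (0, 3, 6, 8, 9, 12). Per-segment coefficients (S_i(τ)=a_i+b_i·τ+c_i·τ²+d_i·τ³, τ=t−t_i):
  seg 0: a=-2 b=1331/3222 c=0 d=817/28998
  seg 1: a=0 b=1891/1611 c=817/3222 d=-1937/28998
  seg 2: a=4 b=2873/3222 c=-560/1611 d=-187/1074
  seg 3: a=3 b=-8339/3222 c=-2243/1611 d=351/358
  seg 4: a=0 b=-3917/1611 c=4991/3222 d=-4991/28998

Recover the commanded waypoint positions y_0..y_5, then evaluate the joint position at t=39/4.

y_0 = S_0(0) = a_0 = -2
y_1 = S_1(0) = a_1 = 0
y_2 = S_2(0) = a_2 = 4
y_3 = S_3(0) = a_3 = 3
y_4 = S_4(0) = a_4 = 0
y_5 = S_4(3) = 2
t_q=39/4 is in segment 4 (τ=3/4); S_4(τ)=-23481/22912

y_0=-2 y_1=0 y_2=4 y_3=3 y_4=0 y_5=2
S(39/4) = -23481/22912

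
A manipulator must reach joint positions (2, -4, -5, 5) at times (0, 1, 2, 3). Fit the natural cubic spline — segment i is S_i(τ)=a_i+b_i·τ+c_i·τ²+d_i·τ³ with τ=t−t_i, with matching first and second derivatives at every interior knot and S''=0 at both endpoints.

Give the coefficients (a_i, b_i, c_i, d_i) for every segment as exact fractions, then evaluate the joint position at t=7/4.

Δ: Δ0=-6, Δ1=-1, Δ2=10
row 1: diag=4, rhs=30; c'=1/4, d'=15/2
row 2: denom=4−1·1/4=15/4; d'=(66−1·15/2)/(15/4)=78/5
back: M2=78/5
back: M1=15/2−1/4·78/5=18/5
M: M0=0, M1=18/5, M2=78/5, M3=0
seg 0: a=2, c=M0/2=0, d=(M1−M0)/(6·1)=3/5, b=Δ0−h0·(2M0+M1)/6=-33/5
seg 1: a=-4, c=M1/2=9/5, d=(M2−M1)/(6·1)=2, b=Δ1−h1·(2M1+M2)/6=-24/5
seg 2: a=-5, c=M2/2=39/5, d=(M3−M2)/(6·1)=-13/5, b=Δ2−h2·(2M2+M3)/6=24/5
t_q=7/4 → seg 1, τ=3/4; S=-4+-24/5·τ+9/5·τ²+2·τ³=-919/160

  seg 0: a=2 b=-33/5 c=0 d=3/5
  seg 1: a=-4 b=-24/5 c=9/5 d=2
  seg 2: a=-5 b=24/5 c=39/5 d=-13/5
S(7/4) = -919/160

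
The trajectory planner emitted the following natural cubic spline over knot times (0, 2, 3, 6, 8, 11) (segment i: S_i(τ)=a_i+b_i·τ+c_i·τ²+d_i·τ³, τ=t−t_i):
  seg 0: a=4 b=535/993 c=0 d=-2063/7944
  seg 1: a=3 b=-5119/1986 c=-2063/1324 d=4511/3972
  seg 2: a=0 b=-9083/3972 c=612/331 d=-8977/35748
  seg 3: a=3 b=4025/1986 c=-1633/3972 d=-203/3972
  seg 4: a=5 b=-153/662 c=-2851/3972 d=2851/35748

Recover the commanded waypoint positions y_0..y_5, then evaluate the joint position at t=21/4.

y_0=4 y_1=3 y_2=0 y_3=3 y_4=5 y_5=0
S(21/4) = 114789/84736

y_0 = S_0(0) = a_0 = 4
y_1 = S_1(0) = a_1 = 3
y_2 = S_2(0) = a_2 = 0
y_3 = S_3(0) = a_3 = 3
y_4 = S_4(0) = a_4 = 5
y_5 = S_4(3) = 0
t_q=21/4 is in segment 2 (τ=9/4); S_2(τ)=114789/84736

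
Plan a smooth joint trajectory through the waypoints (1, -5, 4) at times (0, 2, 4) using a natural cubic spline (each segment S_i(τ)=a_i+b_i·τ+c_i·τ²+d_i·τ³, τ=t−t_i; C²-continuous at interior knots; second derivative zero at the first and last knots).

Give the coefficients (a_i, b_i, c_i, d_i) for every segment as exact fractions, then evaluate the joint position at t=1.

Δ: Δ0=-3, Δ1=9/2
row 1: diag=8, rhs=45; c'=1/4, d'=45/8
back: M1=45/8
M: M0=0, M1=45/8, M2=0
seg 0: a=1, c=M0/2=0, d=(M1−M0)/(6·2)=15/32, b=Δ0−h0·(2M0+M1)/6=-39/8
seg 1: a=-5, c=M1/2=45/16, d=(M2−M1)/(6·2)=-15/32, b=Δ1−h1·(2M1+M2)/6=3/4
t_q=1 → seg 0, τ=1; S=1+-39/8·τ+0·τ²+15/32·τ³=-109/32

  seg 0: a=1 b=-39/8 c=0 d=15/32
  seg 1: a=-5 b=3/4 c=45/16 d=-15/32
S(1) = -109/32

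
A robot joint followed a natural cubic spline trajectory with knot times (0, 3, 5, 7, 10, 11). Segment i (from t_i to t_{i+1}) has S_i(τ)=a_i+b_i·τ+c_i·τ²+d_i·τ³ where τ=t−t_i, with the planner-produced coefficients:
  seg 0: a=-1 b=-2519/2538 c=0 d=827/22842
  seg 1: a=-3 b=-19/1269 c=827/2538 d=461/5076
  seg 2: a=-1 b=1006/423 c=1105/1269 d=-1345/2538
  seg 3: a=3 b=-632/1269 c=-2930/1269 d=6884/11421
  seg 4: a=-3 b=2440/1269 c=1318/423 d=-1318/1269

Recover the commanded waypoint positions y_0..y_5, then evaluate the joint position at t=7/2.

y_0=-1 y_1=-3 y_2=-1 y_3=3 y_4=-3 y_5=1
S(7/2) = -13151/4512

y_0 = S_0(0) = a_0 = -1
y_1 = S_1(0) = a_1 = -3
y_2 = S_2(0) = a_2 = -1
y_3 = S_3(0) = a_3 = 3
y_4 = S_4(0) = a_4 = -3
y_5 = S_4(1) = 1
t_q=7/2 is in segment 1 (τ=1/2); S_1(τ)=-13151/4512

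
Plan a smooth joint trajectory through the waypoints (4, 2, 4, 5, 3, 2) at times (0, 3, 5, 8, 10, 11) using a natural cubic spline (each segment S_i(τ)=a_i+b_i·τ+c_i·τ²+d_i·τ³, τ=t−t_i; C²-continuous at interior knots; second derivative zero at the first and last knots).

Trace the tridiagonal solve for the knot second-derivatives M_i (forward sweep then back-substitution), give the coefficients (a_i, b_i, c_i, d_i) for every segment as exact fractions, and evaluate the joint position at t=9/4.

Δ: Δ0=-2/3, Δ1=1, Δ2=1/3, Δ3=-1, Δ4=-1
row 1: diag=10, rhs=10; c'=1/5, d'=1
row 2: denom=10−2·1/5=48/5; d'=(-4−2·1)/(48/5)=-5/8
row 3: denom=10−3·5/16=145/16; d'=(-8−3·-5/8)/(145/16)=-98/145
row 4: denom=6−2·32/145=806/145; d'=(0−2·-98/145)/(806/145)=98/403
back: M4=98/403
back: M3=-98/145−32/145·98/403=-294/403
back: M2=-5/8−5/16·-294/403=-160/403
back: M1=1−1/5·-160/403=435/403
M: M0=0, M1=435/403, M2=-160/403, M3=-294/403, M4=98/403, M5=0
seg 0: a=4, c=M0/2=0, d=(M1−M0)/(6·3)=145/2418, b=Δ0−h0·(2M0+M1)/6=-2917/2418
seg 1: a=2, c=M1/2=435/806, d=(M2−M1)/(6·2)=-595/4836, b=Δ1−h1·(2M1+M2)/6=499/1209
seg 2: a=4, c=M2/2=-80/403, d=(M3−M2)/(6·3)=-67/3627, b=Δ2−h2·(2M2+M3)/6=1324/1209
seg 3: a=5, c=M3/2=-147/403, d=(M4−M3)/(6·2)=98/1209, b=Δ3−h3·(2M3+M4)/6=-719/1209
seg 4: a=3, c=M4/2=49/403, d=(M5−M4)/(6·1)=-49/1209, b=Δ4−h4·(2M4+M5)/6=-1307/1209
t_q=9/4 → seg 0, τ=9/4; S=4+-2917/2418·τ+0·τ²+145/2418·τ³=101555/51584

  seg 0: a=4 b=-2917/2418 c=0 d=145/2418
  seg 1: a=2 b=499/1209 c=435/806 d=-595/4836
  seg 2: a=4 b=1324/1209 c=-80/403 d=-67/3627
  seg 3: a=5 b=-719/1209 c=-147/403 d=98/1209
  seg 4: a=3 b=-1307/1209 c=49/403 d=-49/1209
S(9/4) = 101555/51584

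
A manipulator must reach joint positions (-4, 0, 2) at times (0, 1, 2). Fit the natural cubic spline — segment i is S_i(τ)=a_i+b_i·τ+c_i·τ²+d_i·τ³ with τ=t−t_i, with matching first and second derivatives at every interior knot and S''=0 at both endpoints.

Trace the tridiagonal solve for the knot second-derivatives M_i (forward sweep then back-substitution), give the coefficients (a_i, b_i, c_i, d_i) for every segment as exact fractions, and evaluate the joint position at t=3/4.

  seg 0: a=-4 b=9/2 c=0 d=-1/2
  seg 1: a=0 b=3 c=-3/2 d=1/2
S(3/4) = -107/128

Δ: Δ0=4, Δ1=2
row 1: diag=4, rhs=-12; c'=1/4, d'=-3
back: M1=-3
M: M0=0, M1=-3, M2=0
seg 0: a=-4, c=M0/2=0, d=(M1−M0)/(6·1)=-1/2, b=Δ0−h0·(2M0+M1)/6=9/2
seg 1: a=0, c=M1/2=-3/2, d=(M2−M1)/(6·1)=1/2, b=Δ1−h1·(2M1+M2)/6=3
t_q=3/4 → seg 0, τ=3/4; S=-4+9/2·τ+0·τ²+-1/2·τ³=-107/128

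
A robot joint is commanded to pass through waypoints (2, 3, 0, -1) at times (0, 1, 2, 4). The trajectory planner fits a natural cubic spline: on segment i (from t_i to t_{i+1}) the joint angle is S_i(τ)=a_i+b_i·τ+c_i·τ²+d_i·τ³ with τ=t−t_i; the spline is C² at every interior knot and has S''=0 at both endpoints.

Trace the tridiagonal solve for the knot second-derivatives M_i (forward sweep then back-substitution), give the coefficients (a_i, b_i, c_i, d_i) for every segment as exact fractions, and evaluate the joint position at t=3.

Δ: Δ0=1, Δ1=-3, Δ2=-1/2
row 1: diag=4, rhs=-24; c'=1/4, d'=-6
row 2: denom=6−1·1/4=23/4; d'=(15−1·-6)/(23/4)=84/23
back: M2=84/23
back: M1=-6−1/4·84/23=-159/23
M: M0=0, M1=-159/23, M2=84/23, M3=0
seg 0: a=2, c=M0/2=0, d=(M1−M0)/(6·1)=-53/46, b=Δ0−h0·(2M0+M1)/6=99/46
seg 1: a=3, c=M1/2=-159/46, d=(M2−M1)/(6·1)=81/46, b=Δ1−h1·(2M1+M2)/6=-30/23
seg 2: a=0, c=M2/2=42/23, d=(M3−M2)/(6·2)=-7/23, b=Δ2−h2·(2M2+M3)/6=-135/46
t_q=3 → seg 2, τ=1; S=0+-135/46·τ+42/23·τ²+-7/23·τ³=-65/46

  seg 0: a=2 b=99/46 c=0 d=-53/46
  seg 1: a=3 b=-30/23 c=-159/46 d=81/46
  seg 2: a=0 b=-135/46 c=42/23 d=-7/23
S(3) = -65/46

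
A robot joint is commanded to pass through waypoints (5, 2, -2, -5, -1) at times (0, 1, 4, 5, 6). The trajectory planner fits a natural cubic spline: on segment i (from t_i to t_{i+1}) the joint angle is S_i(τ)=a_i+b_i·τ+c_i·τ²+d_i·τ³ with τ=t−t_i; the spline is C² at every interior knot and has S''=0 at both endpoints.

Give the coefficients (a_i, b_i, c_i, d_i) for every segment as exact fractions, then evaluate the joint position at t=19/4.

  seg 0: a=5 b=-1093/318 c=0 d=139/318
  seg 1: a=2 b=-338/159 c=139/106 d=-37/106
  seg 2: a=-2 b=-1171/318 c=-97/53 d=799/318
  seg 3: a=-5 b=31/159 c=605/106 d=-605/318
S(19/4) = -32097/6784

Δ: Δ0=-3, Δ1=-4/3, Δ2=-3, Δ3=4
row 1: diag=8, rhs=10; c'=3/8, d'=5/4
row 2: denom=8−3·3/8=55/8; d'=(-10−3·5/4)/(55/8)=-2
row 3: denom=4−1·8/55=212/55; d'=(42−1·-2)/(212/55)=605/53
back: M3=605/53
back: M2=-2−8/55·605/53=-194/53
back: M1=5/4−3/8·-194/53=139/53
M: M0=0, M1=139/53, M2=-194/53, M3=605/53, M4=0
seg 0: a=5, c=M0/2=0, d=(M1−M0)/(6·1)=139/318, b=Δ0−h0·(2M0+M1)/6=-1093/318
seg 1: a=2, c=M1/2=139/106, d=(M2−M1)/(6·3)=-37/106, b=Δ1−h1·(2M1+M2)/6=-338/159
seg 2: a=-2, c=M2/2=-97/53, d=(M3−M2)/(6·1)=799/318, b=Δ2−h2·(2M2+M3)/6=-1171/318
seg 3: a=-5, c=M3/2=605/106, d=(M4−M3)/(6·1)=-605/318, b=Δ3−h3·(2M3+M4)/6=31/159
t_q=19/4 → seg 2, τ=3/4; S=-2+-1171/318·τ+-97/53·τ²+799/318·τ³=-32097/6784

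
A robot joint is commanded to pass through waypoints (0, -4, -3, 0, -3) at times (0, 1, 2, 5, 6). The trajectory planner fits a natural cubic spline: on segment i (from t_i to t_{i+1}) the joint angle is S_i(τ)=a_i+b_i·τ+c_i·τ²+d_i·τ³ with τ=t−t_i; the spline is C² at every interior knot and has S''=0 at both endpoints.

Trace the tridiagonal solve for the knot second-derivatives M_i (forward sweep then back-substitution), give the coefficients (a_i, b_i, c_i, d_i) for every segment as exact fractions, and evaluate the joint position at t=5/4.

Δ: Δ0=-4, Δ1=1, Δ2=1, Δ3=-3
row 1: diag=4, rhs=30; c'=1/4, d'=15/2
row 2: denom=8−1·1/4=31/4; d'=(0−1·15/2)/(31/4)=-30/31
row 3: denom=8−3·12/31=212/31; d'=(-24−3·-30/31)/(212/31)=-327/106
back: M3=-327/106
back: M2=-30/31−12/31·-327/106=12/53
back: M1=15/2−1/4·12/53=789/106
M: M0=0, M1=789/106, M2=12/53, M3=-327/106, M4=0
seg 0: a=0, c=M0/2=0, d=(M1−M0)/(6·1)=263/212, b=Δ0−h0·(2M0+M1)/6=-1111/212
seg 1: a=-4, c=M1/2=789/212, d=(M2−M1)/(6·1)=-255/212, b=Δ1−h1·(2M1+M2)/6=-161/106
seg 2: a=-3, c=M2/2=6/53, d=(M3−M2)/(6·3)=-39/212, b=Δ2−h2·(2M2+M3)/6=491/212
seg 3: a=0, c=M3/2=-327/212, d=(M4−M3)/(6·1)=109/212, b=Δ3−h3·(2M3+M4)/6=-209/106
t_q=5/4 → seg 1, τ=1/4; S=-4+-161/106·τ+789/212·τ²+-255/212·τ³=-56523/13568

  seg 0: a=0 b=-1111/212 c=0 d=263/212
  seg 1: a=-4 b=-161/106 c=789/212 d=-255/212
  seg 2: a=-3 b=491/212 c=6/53 d=-39/212
  seg 3: a=0 b=-209/106 c=-327/212 d=109/212
S(5/4) = -56523/13568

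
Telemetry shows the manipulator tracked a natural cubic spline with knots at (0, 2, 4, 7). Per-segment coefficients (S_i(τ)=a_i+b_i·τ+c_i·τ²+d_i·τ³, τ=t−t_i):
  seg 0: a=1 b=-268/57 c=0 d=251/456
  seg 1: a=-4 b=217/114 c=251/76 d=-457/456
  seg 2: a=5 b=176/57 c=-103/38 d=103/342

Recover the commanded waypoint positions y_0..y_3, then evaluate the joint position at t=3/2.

y_0 = S_0(0) = a_0 = 1
y_1 = S_1(0) = a_1 = -4
y_2 = S_2(0) = a_2 = 5
y_3 = S_2(3) = -2
t_q=3/2 is in segment 0 (τ=3/2); S_0(τ)=-5101/1216

y_0=1 y_1=-4 y_2=5 y_3=-2
S(3/2) = -5101/1216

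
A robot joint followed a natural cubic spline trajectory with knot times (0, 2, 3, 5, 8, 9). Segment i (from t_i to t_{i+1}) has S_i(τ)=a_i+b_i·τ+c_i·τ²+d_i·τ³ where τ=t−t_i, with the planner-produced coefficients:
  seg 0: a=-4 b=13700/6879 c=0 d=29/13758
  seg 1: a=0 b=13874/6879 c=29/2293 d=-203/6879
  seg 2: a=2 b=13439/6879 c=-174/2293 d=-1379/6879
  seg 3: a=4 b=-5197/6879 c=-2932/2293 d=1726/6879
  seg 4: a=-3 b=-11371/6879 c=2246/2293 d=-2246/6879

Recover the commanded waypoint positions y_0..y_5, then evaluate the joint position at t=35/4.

y_0 = S_0(0) = a_0 = -4
y_1 = S_1(0) = a_1 = 0
y_2 = S_2(0) = a_2 = 2
y_3 = S_3(0) = a_3 = 4
y_4 = S_4(0) = a_4 = -3
y_5 = S_4(1) = -4
t_q=35/4 is in segment 4 (τ=3/4); S_4(τ)=-280775/73376

y_0=-4 y_1=0 y_2=2 y_3=4 y_4=-3 y_5=-4
S(35/4) = -280775/73376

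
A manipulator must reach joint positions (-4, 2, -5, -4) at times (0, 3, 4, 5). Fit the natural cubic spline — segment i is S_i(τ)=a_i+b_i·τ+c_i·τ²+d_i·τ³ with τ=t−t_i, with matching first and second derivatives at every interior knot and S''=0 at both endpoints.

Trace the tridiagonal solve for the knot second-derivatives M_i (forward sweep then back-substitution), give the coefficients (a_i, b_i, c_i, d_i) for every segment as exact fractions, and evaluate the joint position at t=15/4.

  seg 0: a=-4 b=194/31 c=0 d=-44/93
  seg 1: a=2 b=-202/31 c=-132/31 d=117/31
  seg 2: a=-5 b=-115/31 c=219/31 d=-73/31
S(15/4) = -7321/1984

Δ: Δ0=2, Δ1=-7, Δ2=1
row 1: diag=8, rhs=-54; c'=1/8, d'=-27/4
row 2: denom=4−1·1/8=31/8; d'=(48−1·-27/4)/(31/8)=438/31
back: M2=438/31
back: M1=-27/4−1/8·438/31=-264/31
M: M0=0, M1=-264/31, M2=438/31, M3=0
seg 0: a=-4, c=M0/2=0, d=(M1−M0)/(6·3)=-44/93, b=Δ0−h0·(2M0+M1)/6=194/31
seg 1: a=2, c=M1/2=-132/31, d=(M2−M1)/(6·1)=117/31, b=Δ1−h1·(2M1+M2)/6=-202/31
seg 2: a=-5, c=M2/2=219/31, d=(M3−M2)/(6·1)=-73/31, b=Δ2−h2·(2M2+M3)/6=-115/31
t_q=15/4 → seg 1, τ=3/4; S=2+-202/31·τ+-132/31·τ²+117/31·τ³=-7321/1984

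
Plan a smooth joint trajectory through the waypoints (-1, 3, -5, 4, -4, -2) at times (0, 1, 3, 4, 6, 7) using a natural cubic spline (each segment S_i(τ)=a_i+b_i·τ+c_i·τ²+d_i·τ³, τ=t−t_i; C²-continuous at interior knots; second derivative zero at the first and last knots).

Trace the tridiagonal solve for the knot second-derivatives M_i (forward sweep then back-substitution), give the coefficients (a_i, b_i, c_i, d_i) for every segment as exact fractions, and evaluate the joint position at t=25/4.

Δ: Δ0=4, Δ1=-4, Δ2=9, Δ3=-4, Δ4=2
row 1: diag=6, rhs=-48; c'=1/3, d'=-8
row 2: denom=6−2·1/3=16/3; d'=(78−2·-8)/(16/3)=141/8
row 3: denom=6−1·3/16=93/16; d'=(-78−1·141/8)/(93/16)=-510/31
row 4: denom=6−2·32/93=494/93; d'=(36−2·-510/31)/(494/93)=3204/247
back: M4=3204/247
back: M3=-510/31−32/93·3204/247=-5166/247
back: M2=141/8−3/16·-5166/247=5322/247
back: M1=-8−1/3·5322/247=-3750/247
M: M0=0, M1=-3750/247, M2=5322/247, M3=-5166/247, M4=3204/247, M5=0
seg 0: a=-1, c=M0/2=0, d=(M1−M0)/(6·1)=-625/247, b=Δ0−h0·(2M0+M1)/6=1613/247
seg 1: a=3, c=M1/2=-1875/247, d=(M2−M1)/(6·2)=756/247, b=Δ1−h1·(2M1+M2)/6=-262/247
seg 2: a=-5, c=M2/2=2661/247, d=(M3−M2)/(6·1)=-92/13, b=Δ2−h2·(2M2+M3)/6=1310/247
seg 3: a=4, c=M3/2=-2583/247, d=(M4−M3)/(6·2)=1395/494, b=Δ3−h3·(2M3+M4)/6=1388/247
seg 4: a=-4, c=M4/2=1602/247, d=(M5−M4)/(6·1)=-534/247, b=Δ4−h4·(2M4+M5)/6=-574/247
t_q=25/4 → seg 4, τ=1/4; S=-4+-574/247·τ+1602/247·τ²+-534/247·τ³=-33271/7904

  seg 0: a=-1 b=1613/247 c=0 d=-625/247
  seg 1: a=3 b=-262/247 c=-1875/247 d=756/247
  seg 2: a=-5 b=1310/247 c=2661/247 d=-92/13
  seg 3: a=4 b=1388/247 c=-2583/247 d=1395/494
  seg 4: a=-4 b=-574/247 c=1602/247 d=-534/247
S(25/4) = -33271/7904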